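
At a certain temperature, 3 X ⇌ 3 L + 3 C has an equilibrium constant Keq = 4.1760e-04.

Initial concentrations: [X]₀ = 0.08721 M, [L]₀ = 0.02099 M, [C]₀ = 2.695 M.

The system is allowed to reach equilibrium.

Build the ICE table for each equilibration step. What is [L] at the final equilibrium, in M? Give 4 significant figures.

Q₀ = 0.2729 vs Keq = 4.1760e-04 ⇒ Q>K, reverse
Step 1:
                   X          L          C
  I          0.08721    0.02099      2.695
  C          0.01805   -0.01805   -0.01805
  E           0.1053   0.002939      2.677
  solve Keq expr → x = -0.006017; check Q = 4.1760e-04

[L]_eq = 0.002939 M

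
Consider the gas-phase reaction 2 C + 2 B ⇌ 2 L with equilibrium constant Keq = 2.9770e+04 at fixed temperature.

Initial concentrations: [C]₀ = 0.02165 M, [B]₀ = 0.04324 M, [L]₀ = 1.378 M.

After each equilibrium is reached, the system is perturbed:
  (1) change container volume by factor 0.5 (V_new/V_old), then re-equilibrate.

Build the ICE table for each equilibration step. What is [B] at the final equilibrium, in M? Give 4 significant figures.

Q₀ = 2.1668e+06 vs Keq = 2.9770e+04 ⇒ Q>K, reverse
Step 1:
                    C           B           L
  init        0.02165     0.04324       1.378
  Δ           0.05576     0.05576    -0.05576
  eq          0.07741       0.099       1.322
  solve Keq expr → x = -0.02788; check Q = 2.9770e+04
Then change container volume by factor 0.5 (V_new/V_old).
Step 2:
                    C           B           L
  init         0.1548       0.198       2.644
  Δ           -0.0496     -0.0496      0.0496
  eq           0.1052      0.1484       2.694
  solve Keq expr → x = 0.0248; check Q = 2.9770e+04

[B]_eq = 0.1484 M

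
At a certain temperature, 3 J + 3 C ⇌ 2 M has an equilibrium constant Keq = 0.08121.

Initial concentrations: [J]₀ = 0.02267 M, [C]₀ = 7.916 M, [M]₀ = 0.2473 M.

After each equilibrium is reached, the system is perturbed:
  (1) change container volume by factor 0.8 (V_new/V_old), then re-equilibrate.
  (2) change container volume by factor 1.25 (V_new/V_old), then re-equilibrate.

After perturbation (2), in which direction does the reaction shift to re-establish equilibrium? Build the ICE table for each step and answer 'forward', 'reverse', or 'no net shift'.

Direction: reverse

Q₀ = 10.58 vs Keq = 0.08121 ⇒ Q>K, reverse
Step 1:
                    J           C           M
  init        0.02267       7.916      0.2473
  Δ           0.07522     0.07522    -0.05014
  eq          0.09789       7.991      0.1972
  solve Keq expr → x = -0.02507; check Q = 0.08121
Then change container volume by factor 0.8 (V_new/V_old).
Step 2:
                    J           C           M
  init         0.1224       9.989      0.2464
  Δ          -0.02688    -0.02688     0.01792
  eq          0.09548       9.962      0.2644
  solve Keq expr → x = 0.008959; check Q = 0.08121
Then change container volume by factor 1.25 (V_new/V_old).
Step 3:
                    J           C           M
  init        0.07638        7.97      0.2115
  Δ            0.0215      0.0215    -0.01434
  eq          0.09789       7.991      0.1972
  solve Keq expr → x = -0.007168; check Q = 0.08121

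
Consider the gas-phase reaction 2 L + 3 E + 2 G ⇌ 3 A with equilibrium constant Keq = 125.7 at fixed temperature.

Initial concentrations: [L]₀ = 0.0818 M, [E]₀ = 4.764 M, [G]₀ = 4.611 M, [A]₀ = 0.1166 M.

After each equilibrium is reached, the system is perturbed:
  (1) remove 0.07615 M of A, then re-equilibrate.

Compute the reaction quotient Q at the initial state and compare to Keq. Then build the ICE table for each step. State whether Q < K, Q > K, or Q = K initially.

Q₀ = 1.0306e-04; Q < K (proceeds forward)

Q₀ = 1.0306e-04 vs Keq = 125.7 ⇒ Q<K, forward
Step 1:
                    L           E           G           A
  Initial      0.0818       4.764       4.611      0.1166
  Change     -0.08157     -0.1224    -0.08157      0.1224
  Equil    2.3001e-04       4.642       4.529       0.239
  solve Keq expr → x = 0.04078; check Q = 125.7
Then remove 0.07615 M of A.
Step 2:
                    L           E           G           A
  Initial  2.3001e-04       4.642       4.529      0.1628
  Change  -1.0047e-04 -1.5071e-04 -1.0047e-04  1.5071e-04
  Equil    1.2954e-04       4.641       4.529       0.163
  solve Keq expr → x = 5.0235e-05; check Q = 125.7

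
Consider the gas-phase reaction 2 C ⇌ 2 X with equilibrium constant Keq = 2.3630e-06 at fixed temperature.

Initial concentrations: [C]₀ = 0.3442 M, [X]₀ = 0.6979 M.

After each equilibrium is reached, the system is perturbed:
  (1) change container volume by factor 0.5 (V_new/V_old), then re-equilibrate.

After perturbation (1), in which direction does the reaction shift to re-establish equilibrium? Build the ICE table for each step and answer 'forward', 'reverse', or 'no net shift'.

Q₀ = 4.111 vs Keq = 2.3630e-06 ⇒ Q>K, reverse
Step 1:
                  C         X
  init       0.3442    0.6979
  Δ          0.6963   -0.6963
  eq          1.041  0.001599
  solve Keq expr → x = -0.3482; check Q = 2.3630e-06
Then change container volume by factor 0.5 (V_new/V_old).
Step 2:
                  C         X
  init        2.081  0.003199
  Δ               0         0
  eq          2.081  0.003199
  solve Keq expr → x = 0; check Q = 2.3630e-06

Direction: no net shift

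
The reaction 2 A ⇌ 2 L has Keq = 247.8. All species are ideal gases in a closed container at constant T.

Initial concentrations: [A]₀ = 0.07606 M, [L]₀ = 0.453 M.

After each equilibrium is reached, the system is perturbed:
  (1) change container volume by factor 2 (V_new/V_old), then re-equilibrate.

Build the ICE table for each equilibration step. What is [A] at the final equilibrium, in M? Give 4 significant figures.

Q₀ = 35.47 vs Keq = 247.8 ⇒ Q<K, forward
Step 1:
                   A          L
  I          0.07606      0.453
  C         -0.04446    0.04446
  E           0.0316     0.4975
  solve Keq expr → x = 0.02223; check Q = 247.8
Then change container volume by factor 2 (V_new/V_old).
Step 2:
                   A          L
  I           0.0158     0.2487
  C                0          0
  E           0.0158     0.2487
  solve Keq expr → x = 0; check Q = 247.8

[A]_eq = 0.0158 M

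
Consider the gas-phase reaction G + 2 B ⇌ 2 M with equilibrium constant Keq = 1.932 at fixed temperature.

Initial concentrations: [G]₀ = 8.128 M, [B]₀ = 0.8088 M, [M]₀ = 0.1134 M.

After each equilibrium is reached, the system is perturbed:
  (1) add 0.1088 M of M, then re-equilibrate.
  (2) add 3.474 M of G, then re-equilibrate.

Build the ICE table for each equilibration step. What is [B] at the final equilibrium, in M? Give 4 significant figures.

[B]_eq = 0.1818 M

Q₀ = 0.002419 vs Keq = 1.932 ⇒ Q<K, forward
Step 1:
                  G         B         M
  Initial     8.128    0.8088    0.1134
  Change      -0.31   -0.6201    0.6201
  Equil       7.818    0.1887    0.7335
  solve Keq expr → x = 0.31; check Q = 1.932
Then add 0.1088 M of M.
Step 2:
                  G         B         M
  Initial     7.818    0.1887    0.8423
  Change    0.01107   0.02215  -0.02215
  Equil       7.829    0.2109    0.8201
  solve Keq expr → x = -0.01107; check Q = 1.932
Then add 3.474 M of G.
Step 3:
                  G         B         M
  Initial      11.3    0.2109    0.8201
  Change   -0.01452  -0.02904   0.02904
  Equil       11.29    0.1818    0.8492
  solve Keq expr → x = 0.01452; check Q = 1.932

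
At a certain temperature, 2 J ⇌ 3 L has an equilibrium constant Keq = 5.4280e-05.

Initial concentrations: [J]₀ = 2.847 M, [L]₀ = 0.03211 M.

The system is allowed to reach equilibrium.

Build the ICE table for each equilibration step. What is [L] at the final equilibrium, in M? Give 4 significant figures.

[L]_eq = 0.07554 M

Q₀ = 4.0846e-06 vs Keq = 5.4280e-05 ⇒ Q<K, forward
Step 1:
                   J          L
  Initial      2.847    0.03211
  Change    -0.02895    0.04343
  Equil        2.818    0.07554
  solve Keq expr → x = 0.01448; check Q = 5.4280e-05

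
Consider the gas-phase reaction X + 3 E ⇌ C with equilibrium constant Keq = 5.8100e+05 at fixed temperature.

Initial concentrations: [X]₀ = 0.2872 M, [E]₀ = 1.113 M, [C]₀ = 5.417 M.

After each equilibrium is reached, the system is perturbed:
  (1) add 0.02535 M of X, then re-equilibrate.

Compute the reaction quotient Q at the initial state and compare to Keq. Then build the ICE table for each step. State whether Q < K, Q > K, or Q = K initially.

Q₀ = 13.68 vs Keq = 5.8100e+05 ⇒ Q<K, forward
Step 1:
                   X          E          C
  Initial     0.2872      1.113      5.417
  Change     -0.2866    -0.8598     0.2866
  Equil   6.0466e-04     0.2532      5.704
  solve Keq expr → x = 0.2866; check Q = 5.8100e+05
Then add 0.02535 M of X.
Step 2:
                   X          E          C
  Initial    0.02595     0.2532      5.704
  Change    -0.02428   -0.07283    0.02428
  Equil      0.00168     0.1804      5.728
  solve Keq expr → x = 0.02428; check Q = 5.8100e+05

Q₀ = 13.68; Q < K (proceeds forward)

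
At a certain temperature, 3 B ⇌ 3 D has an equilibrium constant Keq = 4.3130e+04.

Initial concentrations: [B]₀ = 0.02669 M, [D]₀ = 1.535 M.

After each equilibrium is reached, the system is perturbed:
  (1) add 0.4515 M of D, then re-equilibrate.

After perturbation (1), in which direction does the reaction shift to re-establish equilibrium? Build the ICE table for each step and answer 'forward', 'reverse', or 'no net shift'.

Direction: reverse

Q₀ = 1.9023e+05 vs Keq = 4.3130e+04 ⇒ Q>K, reverse
Step 1:
                  B         D
  I         0.02669     1.535
  C         0.01661  -0.01661
  E          0.0433     1.518
  solve Keq expr → x = -0.005536; check Q = 4.3130e+04
Then add 0.4515 M of D.
Step 2:
                  B         D
  I          0.0433      1.97
  C         0.01252  -0.01252
  E         0.05581     1.957
  solve Keq expr → x = -0.004173; check Q = 4.3130e+04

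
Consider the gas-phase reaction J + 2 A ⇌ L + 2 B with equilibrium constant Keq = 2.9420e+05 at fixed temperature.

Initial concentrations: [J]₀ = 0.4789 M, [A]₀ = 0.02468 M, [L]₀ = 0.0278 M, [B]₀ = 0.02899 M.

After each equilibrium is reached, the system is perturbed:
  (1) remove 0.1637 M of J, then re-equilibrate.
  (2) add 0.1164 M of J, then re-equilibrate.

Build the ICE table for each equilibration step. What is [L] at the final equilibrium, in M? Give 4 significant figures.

Q₀ = 0.0801 vs Keq = 2.9420e+05 ⇒ Q<K, forward
Step 1:
                   J          A          L          B
  I           0.4789    0.02468     0.0278    0.02899
  C         -0.01233   -0.02465    0.01233    0.02465
  E           0.4666 2.9002e-05    0.04013    0.05364
  solve Keq expr → x = 0.01233; check Q = 2.9420e+05
Then remove 0.1637 M of J.
Step 2:
                   J          A          L          B
  I           0.3029 2.9002e-05    0.04013    0.05364
  C       3.4939e-06 6.9877e-06 -3.4939e-06 -6.9877e-06
  E           0.3029 3.5990e-05    0.04012    0.05363
  solve Keq expr → x = -3.4939e-06; check Q = 2.9420e+05
Then add 0.1164 M of J.
Step 3:
                   J          A          L          B
  I           0.4193 3.5990e-05    0.04012    0.05363
  C       -2.6984e-06 -5.3968e-06 2.6984e-06 5.3968e-06
  E           0.4193 3.0593e-05    0.04012    0.05364
  solve Keq expr → x = 2.6984e-06; check Q = 2.9420e+05

[L]_eq = 0.04012 M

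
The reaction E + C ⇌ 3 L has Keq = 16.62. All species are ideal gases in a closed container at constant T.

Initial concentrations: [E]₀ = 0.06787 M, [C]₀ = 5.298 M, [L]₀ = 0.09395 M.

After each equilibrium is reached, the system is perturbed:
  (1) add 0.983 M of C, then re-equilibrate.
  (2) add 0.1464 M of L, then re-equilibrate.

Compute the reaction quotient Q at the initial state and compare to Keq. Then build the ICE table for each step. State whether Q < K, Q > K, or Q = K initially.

Q₀ = 0.002306; Q < K (proceeds forward)

Q₀ = 0.002306 vs Keq = 16.62 ⇒ Q<K, forward
Step 1:
                  E         C         L
  Initial   0.06787     5.298   0.09395
  Change   -0.06757  -0.06757    0.2027
  Equil   3.0033e-04      5.23    0.2967
  solve Keq expr → x = 0.06757; check Q = 16.62
Then add 0.983 M of C.
Step 2:
                  E         C         L
  Initial 3.0033e-04     6.213    0.2967
  Change  -4.7151e-05 -4.7151e-05 1.4145e-04
  Equil   2.5318e-04     6.213    0.2968
  solve Keq expr → x = 4.7151e-05; check Q = 16.62
Then add 0.1464 M of L.
Step 3:
                  E         C         L
  Initial 2.5318e-04     6.213    0.4432
  Change  5.7988e-04 5.7988e-04  -0.00174
  Equil   8.3306e-04     6.214    0.4415
  solve Keq expr → x = -5.7988e-04; check Q = 16.62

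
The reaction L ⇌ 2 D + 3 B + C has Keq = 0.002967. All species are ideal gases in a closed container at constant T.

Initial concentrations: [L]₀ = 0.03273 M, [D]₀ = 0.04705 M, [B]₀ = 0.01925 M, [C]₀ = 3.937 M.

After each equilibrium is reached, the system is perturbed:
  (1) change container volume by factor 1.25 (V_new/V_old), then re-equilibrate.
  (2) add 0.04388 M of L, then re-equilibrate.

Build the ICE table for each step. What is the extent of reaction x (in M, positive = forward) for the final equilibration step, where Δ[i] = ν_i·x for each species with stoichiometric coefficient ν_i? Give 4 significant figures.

Q₀ = 1.8995e-06 vs Keq = 0.002967 ⇒ Q<K, forward
Step 1:
                    L           D           B           C
  init        0.03273     0.04705     0.01925       3.937
  Δ          -0.02381     0.04762     0.07143     0.02381
  eq         0.008921     0.09467     0.09068       3.961
  solve Keq expr → x = 0.02381; check Q = 0.002967
Then change container volume by factor 1.25 (V_new/V_old).
Step 2:
                    L           D           B           C
  init       0.007136     0.07574     0.07254       3.169
  Δ         -0.003163    0.006326    0.009488    0.003163
  eq         0.003974     0.08206     0.08203       3.172
  solve Keq expr → x = 0.003163; check Q = 0.002967
Then add 0.04388 M of L.
Step 3:
                    L           D           B           C
  init        0.04785     0.08206     0.08203       3.172
  Δ          -0.01626     0.03253     0.04879     0.01626
  eq          0.03159      0.1146      0.1308       3.188
  solve Keq expr → x = 0.01626; check Q = 0.002967

x = 0.01626 M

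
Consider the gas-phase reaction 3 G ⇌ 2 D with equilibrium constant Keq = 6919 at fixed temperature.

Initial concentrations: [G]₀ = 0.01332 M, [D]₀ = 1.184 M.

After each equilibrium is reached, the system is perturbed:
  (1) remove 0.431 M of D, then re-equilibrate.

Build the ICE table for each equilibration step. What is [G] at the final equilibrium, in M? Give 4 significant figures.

Q₀ = 5.9319e+05 vs Keq = 6919 ⇒ Q>K, reverse
Step 1:
                  G         D
  init      0.01332     1.184
  Δ         0.04443  -0.02962
  eq        0.05775     1.154
  solve Keq expr → x = -0.01481; check Q = 6919
Then remove 0.431 M of D.
Step 2:
                  G         D
  init      0.05775    0.7234
  Δ        -0.01507   0.01005
  eq        0.04268    0.7334
  solve Keq expr → x = 0.005023; check Q = 6919

[G]_eq = 0.04268 M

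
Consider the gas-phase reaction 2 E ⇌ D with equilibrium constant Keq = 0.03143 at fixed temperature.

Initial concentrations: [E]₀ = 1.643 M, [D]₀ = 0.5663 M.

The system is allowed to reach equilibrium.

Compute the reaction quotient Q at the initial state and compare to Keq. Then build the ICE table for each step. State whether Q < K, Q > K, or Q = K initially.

Q₀ = 0.2098; Q > K (proceeds reverse)

Q₀ = 0.2098 vs Keq = 0.03143 ⇒ Q>K, reverse
Step 1:
                  E         D
  I           1.643    0.5663
  C          0.7674   -0.3837
  E            2.41    0.1826
  solve Keq expr → x = -0.3837; check Q = 0.03143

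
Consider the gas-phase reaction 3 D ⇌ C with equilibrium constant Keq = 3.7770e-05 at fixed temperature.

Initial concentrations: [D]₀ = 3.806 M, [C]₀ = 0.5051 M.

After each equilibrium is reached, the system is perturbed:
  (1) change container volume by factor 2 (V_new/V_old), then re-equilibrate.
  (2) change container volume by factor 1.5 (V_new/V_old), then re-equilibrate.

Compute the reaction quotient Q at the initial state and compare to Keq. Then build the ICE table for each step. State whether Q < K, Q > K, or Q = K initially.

Q₀ = 0.009162; Q > K (proceeds reverse)

Q₀ = 0.009162 vs Keq = 3.7770e-05 ⇒ Q>K, reverse
Step 1:
                   D          C
  Initial      3.806     0.5051
  Change       1.498    -0.4995
  Equil        5.304   0.005637
  solve Keq expr → x = -0.4995; check Q = 3.7770e-05
Then change container volume by factor 2 (V_new/V_old).
Step 2:
                   D          C
  Initial      2.652   0.002819
  Change    0.006327  -0.002109
  Equil        2.659 7.0969e-04
  solve Keq expr → x = -0.002109; check Q = 3.7770e-05
Then change container volume by factor 1.5 (V_new/V_old).
Step 3:
                   D          C
  Initial      1.772 4.7313e-04
  Change  7.8770e-04 -2.6257e-04
  Equil        1.773 2.1056e-04
  solve Keq expr → x = -2.6257e-04; check Q = 3.7770e-05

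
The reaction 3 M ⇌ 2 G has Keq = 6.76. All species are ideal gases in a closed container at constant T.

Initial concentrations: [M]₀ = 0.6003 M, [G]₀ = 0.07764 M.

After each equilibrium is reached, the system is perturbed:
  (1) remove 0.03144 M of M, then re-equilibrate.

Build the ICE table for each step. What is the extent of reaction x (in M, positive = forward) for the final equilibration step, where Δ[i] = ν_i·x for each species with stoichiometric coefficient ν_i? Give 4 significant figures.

Q₀ = 0.02787 vs Keq = 6.76 ⇒ Q<K, forward
Step 1:
                    M           G
  Initial      0.6003     0.07764
  Change      -0.3556      0.2371
  Equil        0.2447      0.3147
  solve Keq expr → x = 0.1185; check Q = 6.76
Then remove 0.03144 M of M.
Step 2:
                    M           G
  Initial      0.2133      0.3147
  Change      0.02332    -0.01554
  Equil        0.2366      0.2992
  solve Keq expr → x = -0.007772; check Q = 6.76

x = -0.007772 M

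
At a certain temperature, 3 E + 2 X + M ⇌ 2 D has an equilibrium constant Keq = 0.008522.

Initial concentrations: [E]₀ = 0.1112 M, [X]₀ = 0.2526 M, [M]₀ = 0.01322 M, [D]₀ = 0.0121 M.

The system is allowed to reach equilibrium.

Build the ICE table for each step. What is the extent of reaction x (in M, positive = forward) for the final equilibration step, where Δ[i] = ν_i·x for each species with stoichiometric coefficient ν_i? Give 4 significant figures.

Q₀ = 126.2 vs Keq = 0.008522 ⇒ Q>K, reverse
Step 1:
                  E         X         M         D
  Initial    0.1112    0.2526   0.01322    0.0121
  Change    0.01791   0.01194  0.005972  -0.01194
  Equil      0.1291    0.2645   0.01919 1.5696e-04
  solve Keq expr → x = -0.005972; check Q = 0.008522

x = -0.005972 M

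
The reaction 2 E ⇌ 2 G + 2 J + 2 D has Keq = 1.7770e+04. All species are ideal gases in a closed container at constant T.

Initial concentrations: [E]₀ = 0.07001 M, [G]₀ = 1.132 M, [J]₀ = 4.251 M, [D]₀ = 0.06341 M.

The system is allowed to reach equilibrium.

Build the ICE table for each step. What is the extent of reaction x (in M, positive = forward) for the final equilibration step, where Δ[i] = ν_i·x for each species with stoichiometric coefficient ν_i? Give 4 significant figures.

Q₀ = 19 vs Keq = 1.7770e+04 ⇒ Q<K, forward
Step 1:
                    E           G           J           D
  Initial     0.07001       1.132       4.251     0.06341
  Change     -0.06503     0.06503     0.06503     0.06503
  Equil      0.004978       1.197       4.316      0.1284
  solve Keq expr → x = 0.03252; check Q = 1.7770e+04

x = 0.03252 M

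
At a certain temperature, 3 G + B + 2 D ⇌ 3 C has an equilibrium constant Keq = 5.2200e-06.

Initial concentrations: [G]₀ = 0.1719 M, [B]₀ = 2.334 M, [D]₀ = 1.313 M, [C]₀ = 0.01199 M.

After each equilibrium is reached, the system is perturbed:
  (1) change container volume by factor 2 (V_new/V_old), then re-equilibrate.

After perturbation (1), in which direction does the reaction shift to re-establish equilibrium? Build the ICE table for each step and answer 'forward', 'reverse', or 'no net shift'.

Q₀ = 8.4333e-05 vs Keq = 5.2200e-06 ⇒ Q>K, reverse
Step 1:
                    G           B           D           C
  I            0.1719       2.334       1.313     0.01199
  C          0.007039    0.002346    0.004693   -0.007039
  E            0.1789       2.336       1.318    0.004951
  solve Keq expr → x = -0.002346; check Q = 5.2200e-06
Then change container volume by factor 2 (V_new/V_old).
Step 2:
                    G           B           D           C
  I           0.08947       1.168      0.6588    0.002475
  C           0.00122  4.0653e-04  8.1306e-04    -0.00122
  E           0.09069       1.169      0.6597    0.001256
  solve Keq expr → x = -4.0653e-04; check Q = 5.2200e-06

Direction: reverse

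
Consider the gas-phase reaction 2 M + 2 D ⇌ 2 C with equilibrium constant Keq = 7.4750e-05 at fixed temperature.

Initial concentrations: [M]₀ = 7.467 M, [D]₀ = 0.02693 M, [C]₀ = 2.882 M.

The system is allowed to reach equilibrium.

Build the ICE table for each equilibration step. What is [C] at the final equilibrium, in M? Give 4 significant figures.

Q₀ = 205.4 vs Keq = 7.4750e-05 ⇒ Q>K, reverse
Step 1:
                   M          D          C
  init         7.467    0.02693      2.882
  Δ            2.648      2.648     -2.648
  eq           10.12      2.675     0.2339
  solve Keq expr → x = -1.324; check Q = 7.4750e-05

[C]_eq = 0.2339 M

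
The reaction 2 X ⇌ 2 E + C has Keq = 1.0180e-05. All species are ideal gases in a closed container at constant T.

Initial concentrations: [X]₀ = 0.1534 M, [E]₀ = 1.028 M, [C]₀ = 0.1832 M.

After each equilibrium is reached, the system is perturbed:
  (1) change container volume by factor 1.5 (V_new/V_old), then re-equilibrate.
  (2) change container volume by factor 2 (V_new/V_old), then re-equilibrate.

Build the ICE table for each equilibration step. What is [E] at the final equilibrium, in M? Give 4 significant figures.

Q₀ = 8.227 vs Keq = 1.0180e-05 ⇒ Q>K, reverse
Step 1:
                   X          E          C
  init        0.1534      1.028     0.1832
  Δ           0.3664    -0.3664    -0.1832
  eq          0.5198     0.6616 6.2834e-06
  solve Keq expr → x = -0.1832; check Q = 1.0180e-05
Then change container volume by factor 1.5 (V_new/V_old).
Step 2:
                   X          E          C
  init        0.3465     0.4411 4.1889e-06
  Δ       -4.1884e-06 4.1884e-06 2.0942e-06
  eq          0.3465     0.4411 6.2831e-06
  solve Keq expr → x = 2.0942e-06; check Q = 1.0180e-05
Then change container volume by factor 2 (V_new/V_old).
Step 3:
                   X          E          C
  init        0.1733     0.2205 3.1415e-06
  Δ       -6.2815e-06 6.2815e-06 3.1407e-06
  eq          0.1733     0.2205 6.2823e-06
  solve Keq expr → x = 3.1407e-06; check Q = 1.0180e-05

[E]_eq = 0.2205 M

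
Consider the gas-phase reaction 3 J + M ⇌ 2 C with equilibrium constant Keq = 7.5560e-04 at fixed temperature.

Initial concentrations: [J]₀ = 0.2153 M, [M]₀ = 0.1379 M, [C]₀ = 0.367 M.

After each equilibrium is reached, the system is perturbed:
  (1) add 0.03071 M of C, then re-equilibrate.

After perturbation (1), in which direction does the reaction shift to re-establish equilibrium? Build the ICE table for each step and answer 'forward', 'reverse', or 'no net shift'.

Direction: reverse

Q₀ = 97.87 vs Keq = 7.5560e-04 ⇒ Q>K, reverse
Step 1:
                   J          M          C
  init        0.2153     0.1379      0.367
  Δ           0.5354     0.1785    -0.3569
  eq          0.7507     0.3164    0.01006
  solve Keq expr → x = -0.1785; check Q = 7.5560e-04
Then add 0.03071 M of C.
Step 2:
                   J          M          C
  init        0.7507     0.3164    0.04077
  Δ          0.04433    0.01478   -0.02955
  eq           0.795     0.3311    0.01121
  solve Keq expr → x = -0.01478; check Q = 7.5560e-04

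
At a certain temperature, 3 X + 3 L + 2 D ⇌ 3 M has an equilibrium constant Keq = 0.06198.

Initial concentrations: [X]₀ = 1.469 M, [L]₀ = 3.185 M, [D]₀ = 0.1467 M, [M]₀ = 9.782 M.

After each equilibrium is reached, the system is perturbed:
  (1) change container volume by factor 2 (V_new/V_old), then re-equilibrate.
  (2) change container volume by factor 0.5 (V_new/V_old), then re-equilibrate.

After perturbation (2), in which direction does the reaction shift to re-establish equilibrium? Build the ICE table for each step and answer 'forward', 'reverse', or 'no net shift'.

Direction: forward

Q₀ = 424.6 vs Keq = 0.06198 ⇒ Q>K, reverse
Step 1:
                    X           L           D           M
  Initial       1.469       3.185      0.1467       9.782
  Change        1.815       1.815        1.21      -1.815
  Equil         3.284           5       1.357       7.967
  solve Keq expr → x = -0.6051; check Q = 0.06198
Then change container volume by factor 2 (V_new/V_old).
Step 2:
                    X           L           D           M
  Initial       1.642         2.5      0.6785       3.983
  Change       0.7078      0.7078      0.4719     -0.7078
  Equil          2.35       3.208        1.15       3.275
  solve Keq expr → x = -0.2359; check Q = 0.06198
Then change container volume by factor 0.5 (V_new/V_old).
Step 3:
                    X           L           D           M
  Initial         4.7       6.416       2.301       6.551
  Change       -1.416      -1.416     -0.9437       1.416
  Equil         3.284           5       1.357       7.967
  solve Keq expr → x = 0.4719; check Q = 0.06198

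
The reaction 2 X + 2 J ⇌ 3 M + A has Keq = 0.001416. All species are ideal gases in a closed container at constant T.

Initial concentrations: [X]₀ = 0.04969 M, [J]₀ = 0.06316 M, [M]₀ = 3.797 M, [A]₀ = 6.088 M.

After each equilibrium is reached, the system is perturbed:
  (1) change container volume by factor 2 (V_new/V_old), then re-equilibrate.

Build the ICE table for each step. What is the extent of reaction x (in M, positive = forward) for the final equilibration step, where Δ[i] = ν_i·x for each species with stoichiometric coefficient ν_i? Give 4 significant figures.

x = 0 M

Q₀ = 3.3836e+07 vs Keq = 0.001416 ⇒ Q>K, reverse
Step 1:
                    X           J           M           A
  Initial     0.04969     0.06316       3.797       6.088
  Change        2.386       2.386      -3.579      -1.193
  Equil         2.436       2.449      0.2176       4.895
  solve Keq expr → x = -1.193; check Q = 0.001416
Then change container volume by factor 2 (V_new/V_old).
Step 2:
                    X           J           M           A
  Initial       1.218       1.225      0.1088       2.447
  Change            0           0           0           0
  Equil         1.218       1.225      0.1088       2.447
  solve Keq expr → x = 0; check Q = 0.001416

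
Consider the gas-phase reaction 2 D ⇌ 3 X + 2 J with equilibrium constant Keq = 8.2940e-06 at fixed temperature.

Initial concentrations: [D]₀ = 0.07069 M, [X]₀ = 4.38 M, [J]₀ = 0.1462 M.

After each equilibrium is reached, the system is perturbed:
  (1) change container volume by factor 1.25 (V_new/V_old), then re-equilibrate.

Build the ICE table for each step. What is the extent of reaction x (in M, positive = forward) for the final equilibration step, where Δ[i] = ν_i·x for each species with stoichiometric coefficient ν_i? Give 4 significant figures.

Q₀ = 359.4 vs Keq = 8.2940e-06 ⇒ Q>K, reverse
Step 1:
                  D         X         J
  init      0.07069      4.38    0.1462
  Δ          0.1461   -0.2192   -0.1461
  eq         0.2168     4.161 7.3571e-05
  solve Keq expr → x = -0.07306; check Q = 8.2940e-06
Then change container volume by factor 1.25 (V_new/V_old).
Step 2:
                  D         X         J
  init       0.1735     3.329 5.8857e-05
  Δ       -2.3386e-05 3.5079e-05 2.3386e-05
  eq         0.1734     3.329 8.2243e-05
  solve Keq expr → x = 1.1693e-05; check Q = 8.2940e-06

x = 1.1693e-05 M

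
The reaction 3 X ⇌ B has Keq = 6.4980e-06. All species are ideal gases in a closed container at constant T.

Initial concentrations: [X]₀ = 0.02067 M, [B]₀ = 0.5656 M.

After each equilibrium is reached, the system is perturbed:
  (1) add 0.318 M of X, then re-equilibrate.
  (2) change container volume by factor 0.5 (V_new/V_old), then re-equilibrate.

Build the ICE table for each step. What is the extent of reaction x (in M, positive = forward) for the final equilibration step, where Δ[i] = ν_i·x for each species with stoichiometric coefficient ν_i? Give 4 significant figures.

x = 3.2840e-04 M

Q₀ = 6.4045e+04 vs Keq = 6.4980e-06 ⇒ Q>K, reverse
Step 1:
                  X         B
  init      0.02067    0.5656
  Δ           1.697   -0.5656
  eq          1.717 3.2913e-05
  solve Keq expr → x = -0.5656; check Q = 6.4980e-06
Then add 0.318 M of X.
Step 2:
                  X         B
  init        2.035 3.2913e-05
  Δ       -6.5618e-05 2.1873e-05
  eq          2.035 5.4786e-05
  solve Keq expr → x = 2.1873e-05; check Q = 6.4980e-06
Then change container volume by factor 0.5 (V_new/V_old).
Step 3:
                  X         B
  init        4.071 1.0957e-04
  Δ       -9.8519e-04 3.2840e-04
  eq           4.07 4.3797e-04
  solve Keq expr → x = 3.2840e-04; check Q = 6.4980e-06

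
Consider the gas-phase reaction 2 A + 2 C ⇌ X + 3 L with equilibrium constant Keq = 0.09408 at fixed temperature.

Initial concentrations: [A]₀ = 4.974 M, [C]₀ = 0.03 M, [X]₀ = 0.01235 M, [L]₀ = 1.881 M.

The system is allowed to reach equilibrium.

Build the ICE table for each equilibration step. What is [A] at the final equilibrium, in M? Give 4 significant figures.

Q₀ = 3.691 vs Keq = 0.09408 ⇒ Q>K, reverse
Step 1:
                   A          C          X          L
  init         4.974       0.03    0.01235      1.881
  Δ          0.02263    0.02263   -0.01132   -0.03395
  eq           4.997    0.05263   0.001033      1.847
  solve Keq expr → x = -0.01132; check Q = 0.09408

[A]_eq = 4.997 M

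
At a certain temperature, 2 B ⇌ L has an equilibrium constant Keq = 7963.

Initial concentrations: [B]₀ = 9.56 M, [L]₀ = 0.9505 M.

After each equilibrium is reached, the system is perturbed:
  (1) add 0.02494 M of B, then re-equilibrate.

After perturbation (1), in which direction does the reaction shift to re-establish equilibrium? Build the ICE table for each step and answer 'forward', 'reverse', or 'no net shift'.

Direction: forward

Q₀ = 0.0104 vs Keq = 7963 ⇒ Q<K, forward
Step 1:
                   B          L
  Initial       9.56     0.9505
  Change      -9.533      4.767
  Equil      0.02679      5.717
  solve Keq expr → x = 4.767; check Q = 7963
Then add 0.02494 M of B.
Step 2:
                   B          L
  Initial    0.05173      5.717
  Change    -0.02491    0.01246
  Equil      0.02682       5.73
  solve Keq expr → x = 0.01246; check Q = 7963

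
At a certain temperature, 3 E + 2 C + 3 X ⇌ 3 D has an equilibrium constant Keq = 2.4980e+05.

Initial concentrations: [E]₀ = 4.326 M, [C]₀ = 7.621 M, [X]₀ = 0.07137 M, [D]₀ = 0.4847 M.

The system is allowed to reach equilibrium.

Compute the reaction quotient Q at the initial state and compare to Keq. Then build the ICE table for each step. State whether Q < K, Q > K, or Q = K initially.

Q₀ = 0.06662; Q < K (proceeds forward)

Q₀ = 0.06662 vs Keq = 2.4980e+05 ⇒ Q<K, forward
Step 1:
                  E         C         X         D
  I           4.326     7.621   0.07137    0.4847
  C        -0.07083  -0.04722  -0.07083   0.07083
  E           4.255     7.574 5.3751e-04    0.5555
  solve Keq expr → x = 0.02361; check Q = 2.4980e+05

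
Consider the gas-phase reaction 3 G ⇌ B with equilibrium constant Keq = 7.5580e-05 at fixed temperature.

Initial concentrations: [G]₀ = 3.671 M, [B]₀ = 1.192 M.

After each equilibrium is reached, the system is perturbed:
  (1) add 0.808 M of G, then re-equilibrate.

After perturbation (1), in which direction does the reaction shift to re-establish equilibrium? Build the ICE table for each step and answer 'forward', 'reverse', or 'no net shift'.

Direction: forward

Q₀ = 0.02409 vs Keq = 7.5580e-05 ⇒ Q>K, reverse
Step 1:
                   G          B
  init         3.671      1.192
  Δ            3.493     -1.164
  eq           7.164    0.02778
  solve Keq expr → x = -1.164; check Q = 7.5580e-05
Then add 0.808 M of G.
Step 2:
                   G          B
  init         7.972    0.02778
  Δ         -0.03021    0.01007
  eq           7.941    0.03785
  solve Keq expr → x = 0.01007; check Q = 7.5580e-05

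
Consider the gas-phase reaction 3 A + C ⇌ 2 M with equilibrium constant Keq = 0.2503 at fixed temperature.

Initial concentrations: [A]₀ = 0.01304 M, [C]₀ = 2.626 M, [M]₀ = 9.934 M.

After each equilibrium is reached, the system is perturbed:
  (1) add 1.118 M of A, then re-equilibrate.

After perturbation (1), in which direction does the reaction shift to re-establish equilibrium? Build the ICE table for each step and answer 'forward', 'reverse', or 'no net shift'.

Q₀ = 1.6948e+07 vs Keq = 0.2503 ⇒ Q>K, reverse
Step 1:
                  A         C         M
  I         0.01304     2.626     9.934
  C           3.813     1.271    -2.542
  E           3.826     3.897     7.392
  solve Keq expr → x = -1.271; check Q = 0.2503
Then add 1.118 M of A.
Step 2:
                  A         C         M
  I           4.944     3.897     7.392
  C         -0.8297   -0.2766    0.5531
  E           4.115      3.62     7.945
  solve Keq expr → x = 0.2766; check Q = 0.2503

Direction: forward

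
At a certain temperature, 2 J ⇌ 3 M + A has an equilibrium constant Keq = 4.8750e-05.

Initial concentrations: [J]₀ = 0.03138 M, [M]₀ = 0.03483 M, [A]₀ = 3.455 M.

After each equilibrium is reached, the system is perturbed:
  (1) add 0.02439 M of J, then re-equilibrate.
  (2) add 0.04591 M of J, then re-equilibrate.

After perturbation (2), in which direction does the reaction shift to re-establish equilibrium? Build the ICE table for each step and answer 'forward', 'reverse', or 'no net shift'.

Q₀ = 0.1483 vs Keq = 4.8750e-05 ⇒ Q>K, reverse
Step 1:
                    J           M           A
  Initial     0.03138     0.03483       3.455
  Change      0.02096    -0.03145    -0.01048
  Equil       0.05234    0.003385       3.445
  solve Keq expr → x = -0.01048; check Q = 4.8750e-05
Then add 0.02439 M of J.
Step 2:
                    J           M           A
  Initial     0.07673    0.003385       3.445
  Change  -6.3916e-04  9.5874e-04  3.1958e-04
  Equil       0.07609    0.004343       3.445
  solve Keq expr → x = 3.1958e-04; check Q = 4.8750e-05
Then add 0.04591 M of J.
Step 3:
                    J           M           A
  Initial       0.122    0.004343       3.445
  Change    -0.001048    0.001572  5.2404e-04
  Equil         0.121    0.005916       3.445
  solve Keq expr → x = 5.2404e-04; check Q = 4.8750e-05

Direction: forward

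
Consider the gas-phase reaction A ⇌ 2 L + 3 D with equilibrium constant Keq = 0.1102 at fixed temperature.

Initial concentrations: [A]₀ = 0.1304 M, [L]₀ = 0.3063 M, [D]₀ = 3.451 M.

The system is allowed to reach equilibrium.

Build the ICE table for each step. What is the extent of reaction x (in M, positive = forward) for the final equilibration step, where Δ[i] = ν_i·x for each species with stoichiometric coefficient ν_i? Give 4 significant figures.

Q₀ = 29.57 vs Keq = 0.1102 ⇒ Q>K, reverse
Step 1:
                    A           L           D
  I            0.1304      0.3063       3.451
  C             0.137     -0.2739     -0.4109
  E            0.2674     0.03238        3.04
  solve Keq expr → x = -0.137; check Q = 0.1102

x = -0.137 M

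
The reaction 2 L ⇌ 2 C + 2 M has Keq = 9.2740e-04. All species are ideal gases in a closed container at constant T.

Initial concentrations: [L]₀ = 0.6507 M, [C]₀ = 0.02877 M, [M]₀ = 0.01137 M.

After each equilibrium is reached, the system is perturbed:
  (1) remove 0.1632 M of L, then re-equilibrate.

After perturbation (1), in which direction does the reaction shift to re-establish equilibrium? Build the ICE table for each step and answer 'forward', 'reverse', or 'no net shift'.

Direction: reverse

Q₀ = 2.5272e-07 vs Keq = 9.2740e-04 ⇒ Q<K, forward
Step 1:
                    L           C           M
  init         0.6507     0.02877     0.01137
  Δ           -0.1087      0.1087      0.1087
  eq            0.542      0.1375      0.1201
  solve Keq expr → x = 0.05435; check Q = 9.2740e-04
Then remove 0.1632 M of L.
Step 2:
                    L           C           M
  init         0.3788      0.1375      0.1201
  Δ           0.01844    -0.01844    -0.01844
  eq           0.3972       0.119      0.1016
  solve Keq expr → x = -0.009219; check Q = 9.2740e-04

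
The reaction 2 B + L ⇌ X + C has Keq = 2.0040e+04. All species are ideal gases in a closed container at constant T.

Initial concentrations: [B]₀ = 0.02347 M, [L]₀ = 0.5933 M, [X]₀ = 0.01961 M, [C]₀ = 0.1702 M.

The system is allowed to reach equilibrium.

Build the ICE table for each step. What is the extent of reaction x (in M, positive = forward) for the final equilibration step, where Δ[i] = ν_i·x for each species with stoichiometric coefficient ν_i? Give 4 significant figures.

Q₀ = 10.21 vs Keq = 2.0040e+04 ⇒ Q<K, forward
Step 1:
                  B         L         X         C
  Initial   0.02347    0.5933   0.01961    0.1702
  Change   -0.02278  -0.01139   0.01139   0.01139
  Equil   6.9475e-04    0.5819     0.031    0.1816
  solve Keq expr → x = 0.01139; check Q = 2.0040e+04

x = 0.01139 M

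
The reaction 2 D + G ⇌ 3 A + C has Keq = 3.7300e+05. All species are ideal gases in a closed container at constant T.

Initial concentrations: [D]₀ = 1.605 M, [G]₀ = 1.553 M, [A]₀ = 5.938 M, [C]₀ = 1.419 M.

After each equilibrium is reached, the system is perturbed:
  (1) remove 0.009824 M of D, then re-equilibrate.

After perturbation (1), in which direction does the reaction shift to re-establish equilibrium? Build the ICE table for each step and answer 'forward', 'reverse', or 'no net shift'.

Q₀ = 74.26 vs Keq = 3.7300e+05 ⇒ Q<K, forward
Step 1:
                    D           G           A           C
  init          1.605       1.553       5.938       1.419
  Δ             -1.54     -0.7701        2.31      0.7701
  eq          0.06486      0.7829       8.248       2.189
  solve Keq expr → x = 0.7701; check Q = 3.7300e+05
Then remove 0.009824 M of D.
Step 2:
                    D           G           A           C
  init        0.05503      0.7829       8.248       2.189
  Δ          0.009395    0.004698    -0.01409   -0.004698
  eq          0.06443      0.7876       8.234       2.184
  solve Keq expr → x = -0.004698; check Q = 3.7300e+05

Direction: reverse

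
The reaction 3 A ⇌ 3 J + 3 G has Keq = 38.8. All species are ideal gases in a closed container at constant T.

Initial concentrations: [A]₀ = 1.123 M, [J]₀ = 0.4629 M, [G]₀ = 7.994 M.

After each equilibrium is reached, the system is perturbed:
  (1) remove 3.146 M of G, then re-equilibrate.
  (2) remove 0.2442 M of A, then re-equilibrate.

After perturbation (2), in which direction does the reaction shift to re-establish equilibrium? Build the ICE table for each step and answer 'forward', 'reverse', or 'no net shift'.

Q₀ = 35.78 vs Keq = 38.8 ⇒ Q<K, forward
Step 1:
                   A          J          G
  Initial      1.123     0.4629      7.994
  Change   -0.008555   0.008555   0.008555
  Equil        1.114     0.4715      8.003
  solve Keq expr → x = 0.002852; check Q = 38.8
Then remove 3.146 M of G.
Step 2:
                   A          J          G
  Initial      1.114     0.4715      4.857
  Change      -0.167      0.167      0.167
  Equil       0.9474     0.6385      5.024
  solve Keq expr → x = 0.05567; check Q = 38.8
Then remove 0.2442 M of A.
Step 3:
                   A          J          G
  Initial     0.7032     0.6385      5.024
  Change     0.09232   -0.09232   -0.09232
  Equil       0.7955     0.5462      4.931
  solve Keq expr → x = -0.03077; check Q = 38.8

Direction: reverse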